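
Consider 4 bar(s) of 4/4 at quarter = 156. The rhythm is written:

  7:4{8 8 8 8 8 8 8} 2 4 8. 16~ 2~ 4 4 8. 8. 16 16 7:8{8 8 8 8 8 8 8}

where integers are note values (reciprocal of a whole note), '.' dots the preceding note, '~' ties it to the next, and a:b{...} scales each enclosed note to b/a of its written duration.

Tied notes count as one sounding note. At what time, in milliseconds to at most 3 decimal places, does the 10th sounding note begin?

note 10 onset = 5b = 1923.077ms

1. 0.0ms @ 0 + 109.89ms (2/7)
2. 109.89ms @ 2/7 + 109.89ms (2/7)
3. 219.78ms @ 4/7 + 109.89ms (2/7)
4. 329.67ms @ 6/7 + 109.89ms (2/7)
5. 439.56ms @ 8/7 + 109.89ms (2/7)
6. 549.451ms @ 10/7 + 109.89ms (2/7)
7. 659.341ms @ 12/7 + 109.89ms (2/7)
8. 769.231ms @ 2 + 769.231ms (2)
9. 1538.462ms @ 4 + 384.615ms (1)
10. 1923.077ms @ 5 + 288.462ms (3/4)
11. 2211.538ms @ 23/4 + 1250.0ms (13/4)
12. 3461.538ms @ 9 + 384.615ms (1)
13. 3846.154ms @ 10 + 288.462ms (3/4)
14. 4134.615ms @ 43/4 + 288.462ms (3/4)
15. 4423.077ms @ 23/2 + 96.154ms (1/4)
16. 4519.231ms @ 47/4 + 96.154ms (1/4)
17. 4615.385ms @ 12 + 219.78ms (4/7)
18. 4835.165ms @ 88/7 + 219.78ms (4/7)
19. 5054.945ms @ 92/7 + 219.78ms (4/7)
20. 5274.725ms @ 96/7 + 219.78ms (4/7)
21. 5494.505ms @ 100/7 + 219.78ms (4/7)
22. 5714.286ms @ 104/7 + 219.78ms (4/7)
23. 5934.066ms @ 108/7 + 219.78ms (4/7)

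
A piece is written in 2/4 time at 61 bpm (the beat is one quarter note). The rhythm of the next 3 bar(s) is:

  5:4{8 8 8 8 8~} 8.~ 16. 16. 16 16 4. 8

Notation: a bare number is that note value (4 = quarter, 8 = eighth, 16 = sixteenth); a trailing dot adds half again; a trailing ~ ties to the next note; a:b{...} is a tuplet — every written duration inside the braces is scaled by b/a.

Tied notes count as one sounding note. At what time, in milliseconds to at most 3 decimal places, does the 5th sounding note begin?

1. 0.0ms @ 0 + 393.443ms (2/5)
2. 393.443ms @ 2/5 + 393.443ms (2/5)
3. 786.885ms @ 4/5 + 393.443ms (2/5)
4. 1180.328ms @ 6/5 + 393.443ms (2/5)
5. 1573.77ms @ 8/5 + 1500.0ms (61/40)
6. 3073.77ms @ 25/8 + 368.852ms (3/8)
7. 3442.623ms @ 7/2 + 245.902ms (1/4)
8. 3688.525ms @ 15/4 + 245.902ms (1/4)
9. 3934.426ms @ 4 + 1475.41ms (3/2)
10. 5409.836ms @ 11/2 + 491.803ms (1/2)

note 5 onset = 8/5b = 1573.77ms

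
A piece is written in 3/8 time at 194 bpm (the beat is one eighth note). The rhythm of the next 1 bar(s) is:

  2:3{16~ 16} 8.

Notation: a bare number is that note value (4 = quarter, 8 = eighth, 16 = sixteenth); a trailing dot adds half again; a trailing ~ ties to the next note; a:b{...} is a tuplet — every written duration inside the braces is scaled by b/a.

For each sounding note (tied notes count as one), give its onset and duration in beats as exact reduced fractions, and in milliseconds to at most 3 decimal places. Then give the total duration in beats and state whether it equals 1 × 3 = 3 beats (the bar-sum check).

1) 0.0ms=0b +463.918ms=3/2b
2) 463.918ms=3/2b +463.918ms=3/2b
Σ=3b of 3 (194bpm 3/8) — PASS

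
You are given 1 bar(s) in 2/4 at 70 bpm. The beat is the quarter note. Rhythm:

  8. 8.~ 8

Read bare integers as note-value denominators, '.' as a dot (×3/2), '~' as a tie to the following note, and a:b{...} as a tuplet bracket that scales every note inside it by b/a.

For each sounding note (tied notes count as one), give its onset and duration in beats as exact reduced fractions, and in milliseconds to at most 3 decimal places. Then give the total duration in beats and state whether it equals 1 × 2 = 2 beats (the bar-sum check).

1) 0.0ms=0b +642.857ms=3/4b
2) 642.857ms=3/4b +1071.429ms=5/4b
Σ=2b of 2 (70bpm 2/4) — PASS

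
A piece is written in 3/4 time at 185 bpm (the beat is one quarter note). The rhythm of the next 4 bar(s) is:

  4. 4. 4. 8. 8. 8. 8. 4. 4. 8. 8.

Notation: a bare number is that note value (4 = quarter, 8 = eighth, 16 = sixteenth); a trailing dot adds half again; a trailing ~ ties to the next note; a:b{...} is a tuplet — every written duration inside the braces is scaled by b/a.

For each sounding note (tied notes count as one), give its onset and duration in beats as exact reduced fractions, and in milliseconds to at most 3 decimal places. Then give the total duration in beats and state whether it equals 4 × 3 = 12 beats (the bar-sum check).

1) 0.0ms=0b +486.486ms=3/2b
2) 486.486ms=3/2b +486.486ms=3/2b
3) 972.973ms=3b +486.486ms=3/2b
4) 1459.459ms=9/2b +243.243ms=3/4b
5) 1702.703ms=21/4b +243.243ms=3/4b
6) 1945.946ms=6b +243.243ms=3/4b
7) 2189.189ms=27/4b +243.243ms=3/4b
8) 2432.432ms=15/2b +486.486ms=3/2b
9) 2918.919ms=9b +486.486ms=3/2b
10) 3405.405ms=21/2b +243.243ms=3/4b
11) 3648.649ms=45/4b +243.243ms=3/4b
Σ=12b of 12 (185bpm 3/4) — PASS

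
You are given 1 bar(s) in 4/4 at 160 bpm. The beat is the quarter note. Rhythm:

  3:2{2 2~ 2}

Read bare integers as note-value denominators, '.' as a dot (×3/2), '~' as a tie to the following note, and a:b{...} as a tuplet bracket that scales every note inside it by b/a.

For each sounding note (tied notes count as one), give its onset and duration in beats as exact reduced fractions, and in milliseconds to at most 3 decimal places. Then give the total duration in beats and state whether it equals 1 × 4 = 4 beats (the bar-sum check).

1) 0.0ms=0b +500.0ms=4/3b
2) 500.0ms=4/3b +1000.0ms=8/3b
Σ=4b of 4 (160bpm 4/4) — PASS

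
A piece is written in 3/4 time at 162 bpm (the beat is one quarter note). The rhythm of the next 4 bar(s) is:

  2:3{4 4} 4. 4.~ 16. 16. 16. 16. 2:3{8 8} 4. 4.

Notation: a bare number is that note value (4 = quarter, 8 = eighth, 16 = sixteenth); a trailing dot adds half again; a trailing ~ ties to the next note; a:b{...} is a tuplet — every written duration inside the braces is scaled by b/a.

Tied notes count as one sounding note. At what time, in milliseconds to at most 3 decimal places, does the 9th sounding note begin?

1. 0.0ms @ 0 + 555.556ms (3/2)
2. 555.556ms @ 3/2 + 555.556ms (3/2)
3. 1111.111ms @ 3 + 555.556ms (3/2)
4. 1666.667ms @ 9/2 + 694.444ms (15/8)
5. 2361.111ms @ 51/8 + 138.889ms (3/8)
6. 2500.0ms @ 27/4 + 138.889ms (3/8)
7. 2638.889ms @ 57/8 + 138.889ms (3/8)
8. 2777.778ms @ 15/2 + 277.778ms (3/4)
9. 3055.556ms @ 33/4 + 277.778ms (3/4)
10. 3333.333ms @ 9 + 555.556ms (3/2)
11. 3888.889ms @ 21/2 + 555.556ms (3/2)

note 9 onset = 33/4b = 3055.556ms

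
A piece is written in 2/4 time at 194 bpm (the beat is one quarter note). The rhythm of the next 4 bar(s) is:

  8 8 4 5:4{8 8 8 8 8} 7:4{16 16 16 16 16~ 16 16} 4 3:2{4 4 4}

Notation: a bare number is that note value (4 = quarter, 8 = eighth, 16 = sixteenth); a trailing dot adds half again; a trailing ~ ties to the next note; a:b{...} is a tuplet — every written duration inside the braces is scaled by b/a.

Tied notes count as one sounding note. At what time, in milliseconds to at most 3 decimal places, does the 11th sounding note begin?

note 11 onset = 30/7b = 1325.479ms

1. 0.0ms @ 0 + 154.639ms (1/2)
2. 154.639ms @ 1/2 + 154.639ms (1/2)
3. 309.278ms @ 1 + 309.278ms (1)
4. 618.557ms @ 2 + 123.711ms (2/5)
5. 742.268ms @ 12/5 + 123.711ms (2/5)
6. 865.979ms @ 14/5 + 123.711ms (2/5)
7. 989.691ms @ 16/5 + 123.711ms (2/5)
8. 1113.402ms @ 18/5 + 123.711ms (2/5)
9. 1237.113ms @ 4 + 44.183ms (1/7)
10. 1281.296ms @ 29/7 + 44.183ms (1/7)
11. 1325.479ms @ 30/7 + 44.183ms (1/7)
12. 1369.661ms @ 31/7 + 44.183ms (1/7)
13. 1413.844ms @ 32/7 + 88.365ms (2/7)
14. 1502.209ms @ 34/7 + 44.183ms (1/7)
15. 1546.392ms @ 5 + 309.278ms (1)
16. 1855.67ms @ 6 + 206.186ms (2/3)
17. 2061.856ms @ 20/3 + 206.186ms (2/3)
18. 2268.041ms @ 22/3 + 206.186ms (2/3)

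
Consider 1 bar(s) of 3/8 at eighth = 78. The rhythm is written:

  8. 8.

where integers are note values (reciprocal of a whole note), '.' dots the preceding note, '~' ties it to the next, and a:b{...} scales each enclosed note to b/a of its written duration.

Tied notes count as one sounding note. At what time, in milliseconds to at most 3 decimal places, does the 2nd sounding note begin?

1. 0.0ms @ 0 + 1153.846ms (3/2)
2. 1153.846ms @ 3/2 + 1153.846ms (3/2)

note 2 onset = 3/2b = 1153.846ms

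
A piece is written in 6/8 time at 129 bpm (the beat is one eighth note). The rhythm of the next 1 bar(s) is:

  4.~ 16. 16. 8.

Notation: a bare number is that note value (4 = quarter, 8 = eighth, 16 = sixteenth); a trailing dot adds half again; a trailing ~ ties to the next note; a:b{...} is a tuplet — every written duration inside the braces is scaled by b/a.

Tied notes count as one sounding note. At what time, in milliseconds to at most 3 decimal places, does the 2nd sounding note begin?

note 2 onset = 15/4b = 1744.186ms

1. 0.0ms @ 0 + 1744.186ms (15/4)
2. 1744.186ms @ 15/4 + 348.837ms (3/4)
3. 2093.023ms @ 9/2 + 697.674ms (3/2)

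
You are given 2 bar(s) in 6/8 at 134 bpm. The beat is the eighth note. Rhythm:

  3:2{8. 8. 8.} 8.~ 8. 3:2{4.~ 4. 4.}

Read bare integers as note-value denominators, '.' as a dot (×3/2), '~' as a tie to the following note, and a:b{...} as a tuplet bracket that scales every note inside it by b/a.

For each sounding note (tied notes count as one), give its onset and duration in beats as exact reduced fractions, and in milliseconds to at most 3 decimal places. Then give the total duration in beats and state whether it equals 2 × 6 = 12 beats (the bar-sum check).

1) 0.0ms=0b +447.761ms=1b
2) 447.761ms=1b +447.761ms=1b
3) 895.522ms=2b +447.761ms=1b
4) 1343.284ms=3b +1343.284ms=3b
5) 2686.567ms=6b +1791.045ms=4b
6) 4477.612ms=10b +895.522ms=2b
Σ=12b of 12 (134bpm 6/8) — PASS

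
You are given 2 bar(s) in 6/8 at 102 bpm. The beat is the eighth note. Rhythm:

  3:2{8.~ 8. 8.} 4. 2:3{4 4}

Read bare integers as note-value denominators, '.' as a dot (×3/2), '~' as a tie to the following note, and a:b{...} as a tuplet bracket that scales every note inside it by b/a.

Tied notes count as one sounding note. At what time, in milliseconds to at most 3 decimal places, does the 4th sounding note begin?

1. 0.0ms @ 0 + 1176.471ms (2)
2. 1176.471ms @ 2 + 588.235ms (1)
3. 1764.706ms @ 3 + 1764.706ms (3)
4. 3529.412ms @ 6 + 1764.706ms (3)
5. 5294.118ms @ 9 + 1764.706ms (3)

note 4 onset = 6b = 3529.412ms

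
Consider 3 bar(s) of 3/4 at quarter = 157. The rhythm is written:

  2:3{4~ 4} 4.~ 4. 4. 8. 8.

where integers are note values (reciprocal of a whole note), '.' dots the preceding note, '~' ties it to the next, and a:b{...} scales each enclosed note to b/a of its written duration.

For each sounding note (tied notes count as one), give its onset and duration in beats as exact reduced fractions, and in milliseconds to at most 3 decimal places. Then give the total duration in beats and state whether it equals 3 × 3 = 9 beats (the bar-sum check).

1) 0.0ms=0b +1146.497ms=3b
2) 1146.497ms=3b +1146.497ms=3b
3) 2292.994ms=6b +573.248ms=3/2b
4) 2866.242ms=15/2b +286.624ms=3/4b
5) 3152.866ms=33/4b +286.624ms=3/4b
Σ=9b of 9 (157bpm 3/4) — PASS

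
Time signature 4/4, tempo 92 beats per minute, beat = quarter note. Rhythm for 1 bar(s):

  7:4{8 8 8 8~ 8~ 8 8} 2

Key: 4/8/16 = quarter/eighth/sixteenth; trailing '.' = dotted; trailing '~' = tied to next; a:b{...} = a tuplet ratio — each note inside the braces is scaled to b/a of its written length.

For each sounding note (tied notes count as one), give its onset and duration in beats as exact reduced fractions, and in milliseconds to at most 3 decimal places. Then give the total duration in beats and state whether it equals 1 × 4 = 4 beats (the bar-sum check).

1) 0.0ms=0b +186.335ms=2/7b
2) 186.335ms=2/7b +186.335ms=2/7b
3) 372.671ms=4/7b +186.335ms=2/7b
4) 559.006ms=6/7b +559.006ms=6/7b
5) 1118.012ms=12/7b +186.335ms=2/7b
6) 1304.348ms=2b +1304.348ms=2b
Σ=4b of 4 (92bpm 4/4) — PASS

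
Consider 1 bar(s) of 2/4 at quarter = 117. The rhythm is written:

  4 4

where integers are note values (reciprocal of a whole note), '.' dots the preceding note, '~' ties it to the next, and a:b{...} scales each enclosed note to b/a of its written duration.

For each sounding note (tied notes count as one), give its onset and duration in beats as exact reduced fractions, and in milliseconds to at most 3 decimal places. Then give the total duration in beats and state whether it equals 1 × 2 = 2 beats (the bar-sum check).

1) 0.0ms=0b +512.821ms=1b
2) 512.821ms=1b +512.821ms=1b
Σ=2b of 2 (117bpm 2/4) — PASS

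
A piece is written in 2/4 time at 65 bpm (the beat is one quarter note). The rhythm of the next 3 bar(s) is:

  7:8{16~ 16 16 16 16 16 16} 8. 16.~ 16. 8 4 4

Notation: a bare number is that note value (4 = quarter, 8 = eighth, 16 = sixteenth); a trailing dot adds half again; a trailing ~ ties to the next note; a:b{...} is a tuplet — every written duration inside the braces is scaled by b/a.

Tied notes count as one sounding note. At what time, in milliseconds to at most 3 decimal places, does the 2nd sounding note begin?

1. 0.0ms @ 0 + 527.473ms (4/7)
2. 527.473ms @ 4/7 + 263.736ms (2/7)
3. 791.209ms @ 6/7 + 263.736ms (2/7)
4. 1054.945ms @ 8/7 + 263.736ms (2/7)
5. 1318.681ms @ 10/7 + 263.736ms (2/7)
6. 1582.418ms @ 12/7 + 263.736ms (2/7)
7. 1846.154ms @ 2 + 692.308ms (3/4)
8. 2538.462ms @ 11/4 + 692.308ms (3/4)
9. 3230.769ms @ 7/2 + 461.538ms (1/2)
10. 3692.308ms @ 4 + 923.077ms (1)
11. 4615.385ms @ 5 + 923.077ms (1)

note 2 onset = 4/7b = 527.473ms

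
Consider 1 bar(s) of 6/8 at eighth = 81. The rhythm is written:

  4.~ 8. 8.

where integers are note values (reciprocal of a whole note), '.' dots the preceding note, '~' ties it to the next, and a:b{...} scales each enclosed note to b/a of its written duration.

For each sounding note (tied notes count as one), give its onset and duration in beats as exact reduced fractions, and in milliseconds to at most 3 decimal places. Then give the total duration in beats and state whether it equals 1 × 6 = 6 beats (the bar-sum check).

1) 0.0ms=0b +3333.333ms=9/2b
2) 3333.333ms=9/2b +1111.111ms=3/2b
Σ=6b of 6 (81bpm 6/8) — PASS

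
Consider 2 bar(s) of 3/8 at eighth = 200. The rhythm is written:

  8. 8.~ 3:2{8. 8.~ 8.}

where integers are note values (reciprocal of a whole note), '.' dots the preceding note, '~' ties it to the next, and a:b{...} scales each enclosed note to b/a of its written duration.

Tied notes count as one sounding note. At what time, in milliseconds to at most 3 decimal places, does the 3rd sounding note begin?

1. 0.0ms @ 0 + 450.0ms (3/2)
2. 450.0ms @ 3/2 + 750.0ms (5/2)
3. 1200.0ms @ 4 + 600.0ms (2)

note 3 onset = 4b = 1200.0ms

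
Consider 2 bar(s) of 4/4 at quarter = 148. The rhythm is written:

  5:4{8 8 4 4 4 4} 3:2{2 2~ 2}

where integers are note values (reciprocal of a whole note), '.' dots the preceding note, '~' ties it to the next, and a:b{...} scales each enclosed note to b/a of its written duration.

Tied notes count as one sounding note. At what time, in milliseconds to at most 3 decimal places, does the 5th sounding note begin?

note 5 onset = 12/5b = 972.973ms

1. 0.0ms @ 0 + 162.162ms (2/5)
2. 162.162ms @ 2/5 + 162.162ms (2/5)
3. 324.324ms @ 4/5 + 324.324ms (4/5)
4. 648.649ms @ 8/5 + 324.324ms (4/5)
5. 972.973ms @ 12/5 + 324.324ms (4/5)
6. 1297.297ms @ 16/5 + 324.324ms (4/5)
7. 1621.622ms @ 4 + 540.541ms (4/3)
8. 2162.162ms @ 16/3 + 1081.081ms (8/3)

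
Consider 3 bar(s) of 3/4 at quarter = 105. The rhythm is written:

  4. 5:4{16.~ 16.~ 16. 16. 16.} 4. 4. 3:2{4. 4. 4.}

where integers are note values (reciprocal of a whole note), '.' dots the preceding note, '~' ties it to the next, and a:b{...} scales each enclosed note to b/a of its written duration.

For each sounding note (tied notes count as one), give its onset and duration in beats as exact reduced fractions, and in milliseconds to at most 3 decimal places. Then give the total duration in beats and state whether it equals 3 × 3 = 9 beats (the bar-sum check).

1) 0.0ms=0b +857.143ms=3/2b
2) 857.143ms=3/2b +514.286ms=9/10b
3) 1371.429ms=12/5b +171.429ms=3/10b
4) 1542.857ms=27/10b +171.429ms=3/10b
5) 1714.286ms=3b +857.143ms=3/2b
6) 2571.429ms=9/2b +857.143ms=3/2b
7) 3428.571ms=6b +571.429ms=1b
8) 4000.0ms=7b +571.429ms=1b
9) 4571.429ms=8b +571.429ms=1b
Σ=9b of 9 (105bpm 3/4) — PASS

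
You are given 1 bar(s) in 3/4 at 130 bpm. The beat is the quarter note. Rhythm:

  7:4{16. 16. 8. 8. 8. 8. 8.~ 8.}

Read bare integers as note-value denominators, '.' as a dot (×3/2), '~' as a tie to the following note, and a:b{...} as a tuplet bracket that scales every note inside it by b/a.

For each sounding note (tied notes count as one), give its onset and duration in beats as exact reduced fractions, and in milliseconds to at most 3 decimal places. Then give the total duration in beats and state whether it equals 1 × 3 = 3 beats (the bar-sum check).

1) 0.0ms=0b +98.901ms=3/14b
2) 98.901ms=3/14b +98.901ms=3/14b
3) 197.802ms=3/7b +197.802ms=3/7b
4) 395.604ms=6/7b +197.802ms=3/7b
5) 593.407ms=9/7b +197.802ms=3/7b
6) 791.209ms=12/7b +197.802ms=3/7b
7) 989.011ms=15/7b +395.604ms=6/7b
Σ=3b of 3 (130bpm 3/4) — PASS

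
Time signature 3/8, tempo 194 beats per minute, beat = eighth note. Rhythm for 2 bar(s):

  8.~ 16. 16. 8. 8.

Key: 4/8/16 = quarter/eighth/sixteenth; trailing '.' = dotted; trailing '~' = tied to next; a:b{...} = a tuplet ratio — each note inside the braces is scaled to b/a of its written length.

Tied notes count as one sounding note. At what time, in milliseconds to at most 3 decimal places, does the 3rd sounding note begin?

1. 0.0ms @ 0 + 695.876ms (9/4)
2. 695.876ms @ 9/4 + 231.959ms (3/4)
3. 927.835ms @ 3 + 463.918ms (3/2)
4. 1391.753ms @ 9/2 + 463.918ms (3/2)

note 3 onset = 3b = 927.835ms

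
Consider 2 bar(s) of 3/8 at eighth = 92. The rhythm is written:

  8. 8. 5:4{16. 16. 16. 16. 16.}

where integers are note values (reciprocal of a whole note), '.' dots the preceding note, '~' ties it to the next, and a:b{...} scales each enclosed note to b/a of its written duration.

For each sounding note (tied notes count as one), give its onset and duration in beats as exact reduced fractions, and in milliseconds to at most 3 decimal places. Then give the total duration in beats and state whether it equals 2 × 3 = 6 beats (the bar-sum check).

1) 0.0ms=0b +978.261ms=3/2b
2) 978.261ms=3/2b +978.261ms=3/2b
3) 1956.522ms=3b +391.304ms=3/5b
4) 2347.826ms=18/5b +391.304ms=3/5b
5) 2739.13ms=21/5b +391.304ms=3/5b
6) 3130.435ms=24/5b +391.304ms=3/5b
7) 3521.739ms=27/5b +391.304ms=3/5b
Σ=6b of 6 (92bpm 3/8) — PASS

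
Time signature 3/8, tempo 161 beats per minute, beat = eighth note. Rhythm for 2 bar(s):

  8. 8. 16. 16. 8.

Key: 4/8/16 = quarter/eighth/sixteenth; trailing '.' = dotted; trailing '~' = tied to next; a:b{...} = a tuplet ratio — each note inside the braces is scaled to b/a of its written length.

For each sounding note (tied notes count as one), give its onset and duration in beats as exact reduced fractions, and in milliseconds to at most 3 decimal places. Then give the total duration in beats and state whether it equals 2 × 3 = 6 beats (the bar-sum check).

1) 0.0ms=0b +559.006ms=3/2b
2) 559.006ms=3/2b +559.006ms=3/2b
3) 1118.012ms=3b +279.503ms=3/4b
4) 1397.516ms=15/4b +279.503ms=3/4b
5) 1677.019ms=9/2b +559.006ms=3/2b
Σ=6b of 6 (161bpm 3/8) — PASS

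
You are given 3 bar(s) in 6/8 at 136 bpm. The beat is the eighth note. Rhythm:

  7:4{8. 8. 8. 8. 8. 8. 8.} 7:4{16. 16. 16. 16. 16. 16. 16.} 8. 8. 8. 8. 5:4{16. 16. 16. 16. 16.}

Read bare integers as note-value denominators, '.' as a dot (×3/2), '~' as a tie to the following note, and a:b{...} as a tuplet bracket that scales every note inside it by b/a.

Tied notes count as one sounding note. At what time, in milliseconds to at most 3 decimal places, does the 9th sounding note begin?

1. 0.0ms @ 0 + 378.151ms (6/7)
2. 378.151ms @ 6/7 + 378.151ms (6/7)
3. 756.303ms @ 12/7 + 378.151ms (6/7)
4. 1134.454ms @ 18/7 + 378.151ms (6/7)
5. 1512.605ms @ 24/7 + 378.151ms (6/7)
6. 1890.756ms @ 30/7 + 378.151ms (6/7)
7. 2268.908ms @ 36/7 + 378.151ms (6/7)
8. 2647.059ms @ 6 + 189.076ms (3/7)
9. 2836.134ms @ 45/7 + 189.076ms (3/7)
10. 3025.21ms @ 48/7 + 189.076ms (3/7)
11. 3214.286ms @ 51/7 + 189.076ms (3/7)
12. 3403.361ms @ 54/7 + 189.076ms (3/7)
13. 3592.437ms @ 57/7 + 189.076ms (3/7)
14. 3781.513ms @ 60/7 + 189.076ms (3/7)
15. 3970.588ms @ 9 + 661.765ms (3/2)
16. 4632.353ms @ 21/2 + 661.765ms (3/2)
17. 5294.118ms @ 12 + 661.765ms (3/2)
18. 5955.882ms @ 27/2 + 661.765ms (3/2)
19. 6617.647ms @ 15 + 264.706ms (3/5)
20. 6882.353ms @ 78/5 + 264.706ms (3/5)
21. 7147.059ms @ 81/5 + 264.706ms (3/5)
22. 7411.765ms @ 84/5 + 264.706ms (3/5)
23. 7676.471ms @ 87/5 + 264.706ms (3/5)

note 9 onset = 45/7b = 2836.134ms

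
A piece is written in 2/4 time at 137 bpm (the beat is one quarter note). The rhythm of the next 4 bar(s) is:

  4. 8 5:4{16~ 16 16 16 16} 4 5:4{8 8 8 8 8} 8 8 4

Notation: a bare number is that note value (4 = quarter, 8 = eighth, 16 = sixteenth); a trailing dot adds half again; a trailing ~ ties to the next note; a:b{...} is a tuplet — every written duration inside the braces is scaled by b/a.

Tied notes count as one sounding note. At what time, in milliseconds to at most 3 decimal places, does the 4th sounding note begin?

note 4 onset = 12/5b = 1051.095ms

1. 0.0ms @ 0 + 656.934ms (3/2)
2. 656.934ms @ 3/2 + 218.978ms (1/2)
3. 875.912ms @ 2 + 175.182ms (2/5)
4. 1051.095ms @ 12/5 + 87.591ms (1/5)
5. 1138.686ms @ 13/5 + 87.591ms (1/5)
6. 1226.277ms @ 14/5 + 87.591ms (1/5)
7. 1313.869ms @ 3 + 437.956ms (1)
8. 1751.825ms @ 4 + 175.182ms (2/5)
9. 1927.007ms @ 22/5 + 175.182ms (2/5)
10. 2102.19ms @ 24/5 + 175.182ms (2/5)
11. 2277.372ms @ 26/5 + 175.182ms (2/5)
12. 2452.555ms @ 28/5 + 175.182ms (2/5)
13. 2627.737ms @ 6 + 218.978ms (1/2)
14. 2846.715ms @ 13/2 + 218.978ms (1/2)
15. 3065.693ms @ 7 + 437.956ms (1)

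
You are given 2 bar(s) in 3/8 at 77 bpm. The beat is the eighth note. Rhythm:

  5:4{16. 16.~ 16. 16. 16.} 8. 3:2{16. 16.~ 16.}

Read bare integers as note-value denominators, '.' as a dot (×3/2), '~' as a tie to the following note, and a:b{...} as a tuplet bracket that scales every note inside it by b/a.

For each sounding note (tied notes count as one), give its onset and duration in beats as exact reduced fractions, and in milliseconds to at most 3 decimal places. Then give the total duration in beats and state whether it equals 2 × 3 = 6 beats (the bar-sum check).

1) 0.0ms=0b +467.532ms=3/5b
2) 467.532ms=3/5b +935.065ms=6/5b
3) 1402.597ms=9/5b +467.532ms=3/5b
4) 1870.13ms=12/5b +467.532ms=3/5b
5) 2337.662ms=3b +1168.831ms=3/2b
6) 3506.494ms=9/2b +389.61ms=1/2b
7) 3896.104ms=5b +779.221ms=1b
Σ=6b of 6 (77bpm 3/8) — PASS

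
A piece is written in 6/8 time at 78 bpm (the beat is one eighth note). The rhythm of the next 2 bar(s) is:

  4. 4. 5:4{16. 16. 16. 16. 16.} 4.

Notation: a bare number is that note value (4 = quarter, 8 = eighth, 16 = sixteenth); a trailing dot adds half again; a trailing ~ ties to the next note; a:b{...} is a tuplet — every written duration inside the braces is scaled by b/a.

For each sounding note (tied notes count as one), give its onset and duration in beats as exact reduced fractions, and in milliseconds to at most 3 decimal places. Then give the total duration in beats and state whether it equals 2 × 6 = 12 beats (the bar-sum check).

1) 0.0ms=0b +2307.692ms=3b
2) 2307.692ms=3b +2307.692ms=3b
3) 4615.385ms=6b +461.538ms=3/5b
4) 5076.923ms=33/5b +461.538ms=3/5b
5) 5538.462ms=36/5b +461.538ms=3/5b
6) 6000.0ms=39/5b +461.538ms=3/5b
7) 6461.538ms=42/5b +461.538ms=3/5b
8) 6923.077ms=9b +2307.692ms=3b
Σ=12b of 12 (78bpm 6/8) — PASS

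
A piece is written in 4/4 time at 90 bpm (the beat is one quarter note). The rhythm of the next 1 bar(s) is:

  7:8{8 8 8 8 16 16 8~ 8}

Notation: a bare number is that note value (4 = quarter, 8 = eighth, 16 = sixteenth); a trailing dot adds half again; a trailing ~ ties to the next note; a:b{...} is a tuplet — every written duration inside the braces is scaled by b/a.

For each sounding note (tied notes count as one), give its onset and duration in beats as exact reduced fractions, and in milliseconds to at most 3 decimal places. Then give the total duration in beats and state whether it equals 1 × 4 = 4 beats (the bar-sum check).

1) 0.0ms=0b +380.952ms=4/7b
2) 380.952ms=4/7b +380.952ms=4/7b
3) 761.905ms=8/7b +380.952ms=4/7b
4) 1142.857ms=12/7b +380.952ms=4/7b
5) 1523.81ms=16/7b +190.476ms=2/7b
6) 1714.286ms=18/7b +190.476ms=2/7b
7) 1904.762ms=20/7b +761.905ms=8/7b
Σ=4b of 4 (90bpm 4/4) — PASS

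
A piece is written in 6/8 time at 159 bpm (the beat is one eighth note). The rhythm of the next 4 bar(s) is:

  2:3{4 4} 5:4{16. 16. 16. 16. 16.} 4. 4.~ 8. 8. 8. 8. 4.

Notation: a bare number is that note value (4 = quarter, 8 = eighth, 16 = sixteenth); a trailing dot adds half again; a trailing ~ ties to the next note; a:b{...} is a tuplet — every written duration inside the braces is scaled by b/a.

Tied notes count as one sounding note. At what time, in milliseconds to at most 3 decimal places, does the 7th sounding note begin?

1. 0.0ms @ 0 + 1132.075ms (3)
2. 1132.075ms @ 3 + 1132.075ms (3)
3. 2264.151ms @ 6 + 226.415ms (3/5)
4. 2490.566ms @ 33/5 + 226.415ms (3/5)
5. 2716.981ms @ 36/5 + 226.415ms (3/5)
6. 2943.396ms @ 39/5 + 226.415ms (3/5)
7. 3169.811ms @ 42/5 + 226.415ms (3/5)
8. 3396.226ms @ 9 + 1132.075ms (3)
9. 4528.302ms @ 12 + 1698.113ms (9/2)
10. 6226.415ms @ 33/2 + 566.038ms (3/2)
11. 6792.453ms @ 18 + 566.038ms (3/2)
12. 7358.491ms @ 39/2 + 566.038ms (3/2)
13. 7924.528ms @ 21 + 1132.075ms (3)

note 7 onset = 42/5b = 3169.811ms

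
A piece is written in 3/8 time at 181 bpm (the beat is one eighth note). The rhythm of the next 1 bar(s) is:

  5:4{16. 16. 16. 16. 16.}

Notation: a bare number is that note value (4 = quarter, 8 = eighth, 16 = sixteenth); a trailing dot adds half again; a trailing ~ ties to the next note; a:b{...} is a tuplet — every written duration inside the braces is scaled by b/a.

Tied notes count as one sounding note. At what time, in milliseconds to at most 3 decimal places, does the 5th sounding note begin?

note 5 onset = 12/5b = 795.58ms

1. 0.0ms @ 0 + 198.895ms (3/5)
2. 198.895ms @ 3/5 + 198.895ms (3/5)
3. 397.79ms @ 6/5 + 198.895ms (3/5)
4. 596.685ms @ 9/5 + 198.895ms (3/5)
5. 795.58ms @ 12/5 + 198.895ms (3/5)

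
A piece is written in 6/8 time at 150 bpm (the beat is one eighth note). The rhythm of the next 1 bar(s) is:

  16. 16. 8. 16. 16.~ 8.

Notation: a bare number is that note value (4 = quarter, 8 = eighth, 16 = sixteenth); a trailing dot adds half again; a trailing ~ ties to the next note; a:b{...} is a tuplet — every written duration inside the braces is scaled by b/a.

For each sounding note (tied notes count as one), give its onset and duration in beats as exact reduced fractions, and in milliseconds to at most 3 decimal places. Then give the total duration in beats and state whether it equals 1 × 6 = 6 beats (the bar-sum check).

1) 0.0ms=0b +300.0ms=3/4b
2) 300.0ms=3/4b +300.0ms=3/4b
3) 600.0ms=3/2b +600.0ms=3/2b
4) 1200.0ms=3b +300.0ms=3/4b
5) 1500.0ms=15/4b +900.0ms=9/4b
Σ=6b of 6 (150bpm 6/8) — PASS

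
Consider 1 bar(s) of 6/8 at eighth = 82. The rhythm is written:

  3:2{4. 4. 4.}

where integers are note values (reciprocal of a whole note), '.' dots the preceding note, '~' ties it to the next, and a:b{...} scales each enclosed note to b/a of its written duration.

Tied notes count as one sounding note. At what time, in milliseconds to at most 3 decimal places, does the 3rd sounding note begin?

note 3 onset = 4b = 2926.829ms

1. 0.0ms @ 0 + 1463.415ms (2)
2. 1463.415ms @ 2 + 1463.415ms (2)
3. 2926.829ms @ 4 + 1463.415ms (2)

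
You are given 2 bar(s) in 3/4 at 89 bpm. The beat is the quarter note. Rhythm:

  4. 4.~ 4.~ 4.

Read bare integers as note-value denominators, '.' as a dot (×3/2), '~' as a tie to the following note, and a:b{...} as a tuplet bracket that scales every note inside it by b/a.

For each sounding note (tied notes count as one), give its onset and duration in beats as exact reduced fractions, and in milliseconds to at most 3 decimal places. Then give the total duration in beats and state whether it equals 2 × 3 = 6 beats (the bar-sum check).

1) 0.0ms=0b +1011.236ms=3/2b
2) 1011.236ms=3/2b +3033.708ms=9/2b
Σ=6b of 6 (89bpm 3/4) — PASS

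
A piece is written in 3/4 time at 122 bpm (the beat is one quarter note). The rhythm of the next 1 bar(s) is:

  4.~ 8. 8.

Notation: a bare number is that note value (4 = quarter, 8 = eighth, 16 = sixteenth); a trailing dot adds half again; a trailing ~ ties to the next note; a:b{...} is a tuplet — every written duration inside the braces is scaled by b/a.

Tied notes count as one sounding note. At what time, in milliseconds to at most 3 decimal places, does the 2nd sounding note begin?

note 2 onset = 9/4b = 1106.557ms

1. 0.0ms @ 0 + 1106.557ms (9/4)
2. 1106.557ms @ 9/4 + 368.852ms (3/4)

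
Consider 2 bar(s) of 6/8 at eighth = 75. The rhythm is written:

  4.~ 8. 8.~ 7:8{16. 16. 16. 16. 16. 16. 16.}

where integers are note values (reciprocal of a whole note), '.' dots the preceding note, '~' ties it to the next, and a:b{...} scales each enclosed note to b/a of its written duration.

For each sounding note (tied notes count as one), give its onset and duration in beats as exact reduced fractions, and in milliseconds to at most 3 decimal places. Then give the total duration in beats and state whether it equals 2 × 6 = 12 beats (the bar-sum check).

1) 0.0ms=0b +3600.0ms=9/2b
2) 3600.0ms=9/2b +1885.714ms=33/14b
3) 5485.714ms=48/7b +685.714ms=6/7b
4) 6171.429ms=54/7b +685.714ms=6/7b
5) 6857.143ms=60/7b +685.714ms=6/7b
6) 7542.857ms=66/7b +685.714ms=6/7b
7) 8228.571ms=72/7b +685.714ms=6/7b
8) 8914.286ms=78/7b +685.714ms=6/7b
Σ=12b of 12 (75bpm 6/8) — PASS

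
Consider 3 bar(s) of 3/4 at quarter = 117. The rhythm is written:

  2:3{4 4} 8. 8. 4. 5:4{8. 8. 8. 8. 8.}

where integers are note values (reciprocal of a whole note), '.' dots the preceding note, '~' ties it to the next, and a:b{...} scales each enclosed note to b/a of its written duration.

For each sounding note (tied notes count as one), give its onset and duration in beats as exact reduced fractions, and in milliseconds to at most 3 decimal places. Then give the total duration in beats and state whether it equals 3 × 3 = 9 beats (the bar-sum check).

1) 0.0ms=0b +769.231ms=3/2b
2) 769.231ms=3/2b +769.231ms=3/2b
3) 1538.462ms=3b +384.615ms=3/4b
4) 1923.077ms=15/4b +384.615ms=3/4b
5) 2307.692ms=9/2b +769.231ms=3/2b
6) 3076.923ms=6b +307.692ms=3/5b
7) 3384.615ms=33/5b +307.692ms=3/5b
8) 3692.308ms=36/5b +307.692ms=3/5b
9) 4000.0ms=39/5b +307.692ms=3/5b
10) 4307.692ms=42/5b +307.692ms=3/5b
Σ=9b of 9 (117bpm 3/4) — PASS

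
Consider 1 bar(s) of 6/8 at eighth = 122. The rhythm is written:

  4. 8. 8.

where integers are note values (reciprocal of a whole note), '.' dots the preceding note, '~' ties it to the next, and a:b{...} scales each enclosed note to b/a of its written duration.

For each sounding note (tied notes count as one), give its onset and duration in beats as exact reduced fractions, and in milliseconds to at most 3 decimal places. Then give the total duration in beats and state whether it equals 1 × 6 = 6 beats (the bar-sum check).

1) 0.0ms=0b +1475.41ms=3b
2) 1475.41ms=3b +737.705ms=3/2b
3) 2213.115ms=9/2b +737.705ms=3/2b
Σ=6b of 6 (122bpm 6/8) — PASS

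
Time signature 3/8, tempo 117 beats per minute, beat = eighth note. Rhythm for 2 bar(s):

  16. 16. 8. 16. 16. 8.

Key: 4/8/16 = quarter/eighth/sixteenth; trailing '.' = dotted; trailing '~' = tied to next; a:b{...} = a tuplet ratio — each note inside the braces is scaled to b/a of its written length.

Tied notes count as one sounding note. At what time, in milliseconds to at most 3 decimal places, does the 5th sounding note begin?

1. 0.0ms @ 0 + 384.615ms (3/4)
2. 384.615ms @ 3/4 + 384.615ms (3/4)
3. 769.231ms @ 3/2 + 769.231ms (3/2)
4. 1538.462ms @ 3 + 384.615ms (3/4)
5. 1923.077ms @ 15/4 + 384.615ms (3/4)
6. 2307.692ms @ 9/2 + 769.231ms (3/2)

note 5 onset = 15/4b = 1923.077ms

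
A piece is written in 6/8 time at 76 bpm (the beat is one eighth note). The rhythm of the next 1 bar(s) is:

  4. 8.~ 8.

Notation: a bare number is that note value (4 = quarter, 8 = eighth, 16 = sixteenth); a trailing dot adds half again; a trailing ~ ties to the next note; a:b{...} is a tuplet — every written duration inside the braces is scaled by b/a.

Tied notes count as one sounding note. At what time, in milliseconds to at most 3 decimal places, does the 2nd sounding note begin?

note 2 onset = 3b = 2368.421ms

1. 0.0ms @ 0 + 2368.421ms (3)
2. 2368.421ms @ 3 + 2368.421ms (3)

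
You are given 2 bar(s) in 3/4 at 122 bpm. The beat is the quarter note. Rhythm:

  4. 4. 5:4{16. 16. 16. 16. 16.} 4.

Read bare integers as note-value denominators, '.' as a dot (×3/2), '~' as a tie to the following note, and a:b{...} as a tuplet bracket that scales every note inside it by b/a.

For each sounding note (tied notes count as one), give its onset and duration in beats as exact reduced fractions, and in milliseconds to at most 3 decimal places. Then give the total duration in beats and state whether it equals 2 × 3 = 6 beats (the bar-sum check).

1) 0.0ms=0b +737.705ms=3/2b
2) 737.705ms=3/2b +737.705ms=3/2b
3) 1475.41ms=3b +147.541ms=3/10b
4) 1622.951ms=33/10b +147.541ms=3/10b
5) 1770.492ms=18/5b +147.541ms=3/10b
6) 1918.033ms=39/10b +147.541ms=3/10b
7) 2065.574ms=21/5b +147.541ms=3/10b
8) 2213.115ms=9/2b +737.705ms=3/2b
Σ=6b of 6 (122bpm 3/4) — PASS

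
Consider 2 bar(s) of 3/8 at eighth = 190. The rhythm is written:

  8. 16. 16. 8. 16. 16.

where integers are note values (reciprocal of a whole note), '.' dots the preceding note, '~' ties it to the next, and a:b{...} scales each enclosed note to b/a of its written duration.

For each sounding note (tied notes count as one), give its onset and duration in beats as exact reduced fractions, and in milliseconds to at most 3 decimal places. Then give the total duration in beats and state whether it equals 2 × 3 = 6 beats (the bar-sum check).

1) 0.0ms=0b +473.684ms=3/2b
2) 473.684ms=3/2b +236.842ms=3/4b
3) 710.526ms=9/4b +236.842ms=3/4b
4) 947.368ms=3b +473.684ms=3/2b
5) 1421.053ms=9/2b +236.842ms=3/4b
6) 1657.895ms=21/4b +236.842ms=3/4b
Σ=6b of 6 (190bpm 3/8) — PASS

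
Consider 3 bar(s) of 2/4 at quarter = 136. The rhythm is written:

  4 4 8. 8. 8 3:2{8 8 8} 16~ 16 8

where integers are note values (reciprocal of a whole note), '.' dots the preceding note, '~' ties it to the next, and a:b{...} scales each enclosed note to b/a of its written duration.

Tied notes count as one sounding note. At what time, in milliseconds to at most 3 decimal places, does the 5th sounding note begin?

note 5 onset = 7/2b = 1544.118ms

1. 0.0ms @ 0 + 441.176ms (1)
2. 441.176ms @ 1 + 441.176ms (1)
3. 882.353ms @ 2 + 330.882ms (3/4)
4. 1213.235ms @ 11/4 + 330.882ms (3/4)
5. 1544.118ms @ 7/2 + 220.588ms (1/2)
6. 1764.706ms @ 4 + 147.059ms (1/3)
7. 1911.765ms @ 13/3 + 147.059ms (1/3)
8. 2058.824ms @ 14/3 + 147.059ms (1/3)
9. 2205.882ms @ 5 + 220.588ms (1/2)
10. 2426.471ms @ 11/2 + 220.588ms (1/2)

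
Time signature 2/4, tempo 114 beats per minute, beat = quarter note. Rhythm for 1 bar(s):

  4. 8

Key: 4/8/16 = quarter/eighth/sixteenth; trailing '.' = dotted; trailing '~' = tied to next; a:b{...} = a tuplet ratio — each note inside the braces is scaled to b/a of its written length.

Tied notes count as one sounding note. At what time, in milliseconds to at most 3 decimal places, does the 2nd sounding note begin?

note 2 onset = 3/2b = 789.474ms

1. 0.0ms @ 0 + 789.474ms (3/2)
2. 789.474ms @ 3/2 + 263.158ms (1/2)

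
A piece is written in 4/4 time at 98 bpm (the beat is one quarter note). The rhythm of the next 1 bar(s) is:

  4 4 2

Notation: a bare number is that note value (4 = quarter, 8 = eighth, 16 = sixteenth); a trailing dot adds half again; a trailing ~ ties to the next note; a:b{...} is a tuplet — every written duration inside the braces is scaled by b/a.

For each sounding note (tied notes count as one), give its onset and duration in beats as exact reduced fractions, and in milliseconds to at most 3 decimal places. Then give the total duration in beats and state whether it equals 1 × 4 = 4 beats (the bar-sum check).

1) 0.0ms=0b +612.245ms=1b
2) 612.245ms=1b +612.245ms=1b
3) 1224.49ms=2b +1224.49ms=2b
Σ=4b of 4 (98bpm 4/4) — PASS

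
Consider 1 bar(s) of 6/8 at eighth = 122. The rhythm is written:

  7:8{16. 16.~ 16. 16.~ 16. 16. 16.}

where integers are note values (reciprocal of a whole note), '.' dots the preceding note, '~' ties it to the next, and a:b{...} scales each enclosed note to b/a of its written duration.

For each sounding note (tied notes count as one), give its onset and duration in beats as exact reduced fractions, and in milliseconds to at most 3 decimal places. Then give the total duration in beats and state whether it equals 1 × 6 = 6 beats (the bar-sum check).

1) 0.0ms=0b +421.546ms=6/7b
2) 421.546ms=6/7b +843.091ms=12/7b
3) 1264.637ms=18/7b +843.091ms=12/7b
4) 2107.728ms=30/7b +421.546ms=6/7b
5) 2529.274ms=36/7b +421.546ms=6/7b
Σ=6b of 6 (122bpm 6/8) — PASS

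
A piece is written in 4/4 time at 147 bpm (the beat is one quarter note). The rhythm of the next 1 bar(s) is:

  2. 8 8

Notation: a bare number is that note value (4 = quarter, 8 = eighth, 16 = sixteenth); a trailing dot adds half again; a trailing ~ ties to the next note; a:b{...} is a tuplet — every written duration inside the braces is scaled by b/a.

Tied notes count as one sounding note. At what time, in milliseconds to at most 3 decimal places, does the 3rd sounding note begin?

note 3 onset = 7/2b = 1428.571ms

1. 0.0ms @ 0 + 1224.49ms (3)
2. 1224.49ms @ 3 + 204.082ms (1/2)
3. 1428.571ms @ 7/2 + 204.082ms (1/2)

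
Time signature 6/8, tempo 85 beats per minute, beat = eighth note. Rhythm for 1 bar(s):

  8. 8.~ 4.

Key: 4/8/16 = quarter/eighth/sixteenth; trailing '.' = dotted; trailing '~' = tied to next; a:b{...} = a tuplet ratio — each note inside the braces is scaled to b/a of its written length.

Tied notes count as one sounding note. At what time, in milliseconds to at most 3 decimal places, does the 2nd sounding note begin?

1. 0.0ms @ 0 + 1058.824ms (3/2)
2. 1058.824ms @ 3/2 + 3176.471ms (9/2)

note 2 onset = 3/2b = 1058.824ms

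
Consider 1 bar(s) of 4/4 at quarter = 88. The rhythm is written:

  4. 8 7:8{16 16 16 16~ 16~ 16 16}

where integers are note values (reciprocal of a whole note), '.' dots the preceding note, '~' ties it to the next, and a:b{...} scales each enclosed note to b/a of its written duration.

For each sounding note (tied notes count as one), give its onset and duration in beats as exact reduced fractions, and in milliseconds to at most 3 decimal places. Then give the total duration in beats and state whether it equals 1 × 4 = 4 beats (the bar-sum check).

1) 0.0ms=0b +1022.727ms=3/2b
2) 1022.727ms=3/2b +340.909ms=1/2b
3) 1363.636ms=2b +194.805ms=2/7b
4) 1558.442ms=16/7b +194.805ms=2/7b
5) 1753.247ms=18/7b +194.805ms=2/7b
6) 1948.052ms=20/7b +584.416ms=6/7b
7) 2532.468ms=26/7b +194.805ms=2/7b
Σ=4b of 4 (88bpm 4/4) — PASS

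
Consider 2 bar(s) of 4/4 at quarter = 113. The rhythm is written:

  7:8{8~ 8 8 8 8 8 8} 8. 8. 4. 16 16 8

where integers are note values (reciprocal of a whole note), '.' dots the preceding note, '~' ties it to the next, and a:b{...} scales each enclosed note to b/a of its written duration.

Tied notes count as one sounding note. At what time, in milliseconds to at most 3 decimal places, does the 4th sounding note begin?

1. 0.0ms @ 0 + 606.827ms (8/7)
2. 606.827ms @ 8/7 + 303.413ms (4/7)
3. 910.24ms @ 12/7 + 303.413ms (4/7)
4. 1213.654ms @ 16/7 + 303.413ms (4/7)
5. 1517.067ms @ 20/7 + 303.413ms (4/7)
6. 1820.48ms @ 24/7 + 303.413ms (4/7)
7. 2123.894ms @ 4 + 398.23ms (3/4)
8. 2522.124ms @ 19/4 + 398.23ms (3/4)
9. 2920.354ms @ 11/2 + 796.46ms (3/2)
10. 3716.814ms @ 7 + 132.743ms (1/4)
11. 3849.558ms @ 29/4 + 132.743ms (1/4)
12. 3982.301ms @ 15/2 + 265.487ms (1/2)

note 4 onset = 16/7b = 1213.654ms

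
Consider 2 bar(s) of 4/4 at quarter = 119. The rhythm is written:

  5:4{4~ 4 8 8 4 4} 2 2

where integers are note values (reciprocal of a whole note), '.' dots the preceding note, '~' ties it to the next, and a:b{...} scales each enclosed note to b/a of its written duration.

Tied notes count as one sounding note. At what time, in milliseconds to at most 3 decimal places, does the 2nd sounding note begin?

1. 0.0ms @ 0 + 806.723ms (8/5)
2. 806.723ms @ 8/5 + 201.681ms (2/5)
3. 1008.403ms @ 2 + 201.681ms (2/5)
4. 1210.084ms @ 12/5 + 403.361ms (4/5)
5. 1613.445ms @ 16/5 + 403.361ms (4/5)
6. 2016.807ms @ 4 + 1008.403ms (2)
7. 3025.21ms @ 6 + 1008.403ms (2)

note 2 onset = 8/5b = 806.723ms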